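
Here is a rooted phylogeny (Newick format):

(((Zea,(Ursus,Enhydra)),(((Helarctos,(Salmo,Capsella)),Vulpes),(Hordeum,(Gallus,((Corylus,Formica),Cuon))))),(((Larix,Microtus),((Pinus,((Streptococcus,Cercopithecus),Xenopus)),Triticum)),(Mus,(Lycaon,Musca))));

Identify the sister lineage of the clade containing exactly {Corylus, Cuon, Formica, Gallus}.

The clade containing exactly {Corylus, Cuon, Formica, Gallus} attaches to the tree at the node subtending (Hordeum,(Gallus,((Corylus,Formica),Cuon))).
The other lineage descending from that same node — the sister group — is the single tip Hordeum.

Hordeum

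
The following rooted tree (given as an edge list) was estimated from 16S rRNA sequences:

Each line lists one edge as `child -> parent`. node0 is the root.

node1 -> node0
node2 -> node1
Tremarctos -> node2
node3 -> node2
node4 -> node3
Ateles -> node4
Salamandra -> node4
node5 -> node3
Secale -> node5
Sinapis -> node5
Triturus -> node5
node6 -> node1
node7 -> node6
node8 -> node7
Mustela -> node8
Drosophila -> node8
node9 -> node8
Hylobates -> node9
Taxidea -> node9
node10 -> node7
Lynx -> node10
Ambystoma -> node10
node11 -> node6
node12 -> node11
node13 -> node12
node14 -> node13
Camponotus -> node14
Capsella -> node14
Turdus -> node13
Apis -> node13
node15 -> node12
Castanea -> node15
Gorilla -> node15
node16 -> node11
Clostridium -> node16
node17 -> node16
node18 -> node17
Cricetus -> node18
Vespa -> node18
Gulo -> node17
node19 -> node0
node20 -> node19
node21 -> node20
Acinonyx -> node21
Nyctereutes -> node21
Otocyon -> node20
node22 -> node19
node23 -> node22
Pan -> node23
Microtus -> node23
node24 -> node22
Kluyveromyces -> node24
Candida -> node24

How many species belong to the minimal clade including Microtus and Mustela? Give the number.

29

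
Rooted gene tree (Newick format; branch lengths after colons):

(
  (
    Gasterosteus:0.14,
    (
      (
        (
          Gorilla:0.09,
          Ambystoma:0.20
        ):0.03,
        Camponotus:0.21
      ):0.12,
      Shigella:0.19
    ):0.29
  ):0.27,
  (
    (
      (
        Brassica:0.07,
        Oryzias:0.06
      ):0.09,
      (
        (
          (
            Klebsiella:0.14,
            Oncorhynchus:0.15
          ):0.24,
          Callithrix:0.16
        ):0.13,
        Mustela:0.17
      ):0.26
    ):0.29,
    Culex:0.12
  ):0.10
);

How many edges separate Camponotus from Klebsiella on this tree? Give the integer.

10

The MRCA of Camponotus and Klebsiella is the root of the tree.
From Camponotus up to that node: 4 branches. From Klebsiella up to the same node: 6 branches. Total: 4 + 6 = 10.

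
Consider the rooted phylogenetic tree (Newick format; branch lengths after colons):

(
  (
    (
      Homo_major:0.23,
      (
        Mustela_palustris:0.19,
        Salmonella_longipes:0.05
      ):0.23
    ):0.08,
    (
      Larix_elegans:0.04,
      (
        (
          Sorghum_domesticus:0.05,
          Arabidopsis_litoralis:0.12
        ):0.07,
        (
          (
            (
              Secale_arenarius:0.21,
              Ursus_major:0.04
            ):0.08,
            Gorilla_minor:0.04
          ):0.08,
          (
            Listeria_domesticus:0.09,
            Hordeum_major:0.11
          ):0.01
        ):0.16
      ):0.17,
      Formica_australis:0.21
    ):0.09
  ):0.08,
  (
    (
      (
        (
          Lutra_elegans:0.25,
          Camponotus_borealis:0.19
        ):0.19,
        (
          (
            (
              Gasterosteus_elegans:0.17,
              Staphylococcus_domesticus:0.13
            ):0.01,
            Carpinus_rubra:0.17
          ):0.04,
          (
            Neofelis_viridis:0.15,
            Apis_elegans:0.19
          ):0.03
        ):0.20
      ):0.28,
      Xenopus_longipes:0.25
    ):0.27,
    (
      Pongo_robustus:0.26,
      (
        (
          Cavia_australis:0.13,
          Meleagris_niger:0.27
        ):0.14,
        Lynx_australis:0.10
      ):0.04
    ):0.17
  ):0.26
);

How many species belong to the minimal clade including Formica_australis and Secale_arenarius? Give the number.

9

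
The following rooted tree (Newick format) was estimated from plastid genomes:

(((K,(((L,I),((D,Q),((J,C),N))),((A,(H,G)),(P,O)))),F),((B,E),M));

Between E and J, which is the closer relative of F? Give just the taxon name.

J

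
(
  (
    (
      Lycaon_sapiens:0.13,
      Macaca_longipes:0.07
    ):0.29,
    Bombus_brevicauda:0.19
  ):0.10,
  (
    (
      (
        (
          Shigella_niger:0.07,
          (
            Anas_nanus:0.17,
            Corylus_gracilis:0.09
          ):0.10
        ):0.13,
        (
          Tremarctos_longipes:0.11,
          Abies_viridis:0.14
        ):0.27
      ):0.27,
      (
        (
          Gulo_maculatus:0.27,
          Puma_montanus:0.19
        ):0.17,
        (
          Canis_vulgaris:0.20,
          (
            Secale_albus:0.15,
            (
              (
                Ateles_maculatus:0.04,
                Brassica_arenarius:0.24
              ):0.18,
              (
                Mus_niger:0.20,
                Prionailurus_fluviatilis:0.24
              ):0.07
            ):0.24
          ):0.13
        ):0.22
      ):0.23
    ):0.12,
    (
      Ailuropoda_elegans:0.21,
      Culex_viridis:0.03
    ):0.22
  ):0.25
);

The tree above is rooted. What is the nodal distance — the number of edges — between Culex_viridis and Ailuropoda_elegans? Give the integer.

The MRCA of Culex_viridis and Ailuropoda_elegans is the node subtending (Ailuropoda_elegans,Culex_viridis).
From Culex_viridis up to that node: 1 branch. From Ailuropoda_elegans up to the same node: 1 branch. Total: 1 + 1 = 2.

2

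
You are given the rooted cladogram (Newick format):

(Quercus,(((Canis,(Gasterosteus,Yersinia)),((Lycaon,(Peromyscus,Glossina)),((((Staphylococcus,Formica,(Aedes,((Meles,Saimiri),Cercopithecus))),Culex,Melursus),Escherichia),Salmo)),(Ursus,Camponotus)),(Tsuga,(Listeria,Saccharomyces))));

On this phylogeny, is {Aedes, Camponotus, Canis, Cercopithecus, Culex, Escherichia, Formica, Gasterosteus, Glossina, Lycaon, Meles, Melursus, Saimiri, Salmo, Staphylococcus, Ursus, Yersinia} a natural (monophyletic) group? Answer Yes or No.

No

The MRCA of the listed taxa subtends ((Canis,(Gasterosteus,Yersinia)),((Lycaon,(Peromyscus,Glossina)),((((Staphylococcus,Formica,(Aedes,((Meles,Saimiri),Cercopithecus))),Culex,Melursus),Escherichia),Salmo)),(Ursus,Camponotus)).
That clade also contains Peromyscus, which is not in the proposed group, so the group is not monophyletic.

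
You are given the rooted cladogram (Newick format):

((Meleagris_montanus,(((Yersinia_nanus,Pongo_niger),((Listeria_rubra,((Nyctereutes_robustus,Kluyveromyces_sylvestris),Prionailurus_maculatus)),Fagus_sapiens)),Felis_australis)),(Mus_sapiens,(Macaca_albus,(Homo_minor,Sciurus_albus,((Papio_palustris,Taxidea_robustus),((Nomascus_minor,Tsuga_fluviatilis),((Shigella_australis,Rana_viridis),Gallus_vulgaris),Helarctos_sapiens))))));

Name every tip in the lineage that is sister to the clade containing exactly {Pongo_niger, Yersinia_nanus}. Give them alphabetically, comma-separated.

The clade containing exactly {Pongo_niger, Yersinia_nanus} attaches to the tree at the node subtending ((Yersinia_nanus,Pongo_niger),((Listeria_rubra,((Nyctereutes_robustus,Kluyveromyces_sylvestris),Prionailurus_maculatus)),Fagus_sapiens)).
The other lineage descending from that same node — the sister group — is ((Listeria_rubra,((Nyctereutes_robustus,Kluyveromyces_sylvestris),Prionailurus_maculatus)),Fagus_sapiens); its 5 tips in alphabetical order are the answer.

Fagus_sapiens, Kluyveromyces_sylvestris, Listeria_rubra, Nyctereutes_robustus, Prionailurus_maculatus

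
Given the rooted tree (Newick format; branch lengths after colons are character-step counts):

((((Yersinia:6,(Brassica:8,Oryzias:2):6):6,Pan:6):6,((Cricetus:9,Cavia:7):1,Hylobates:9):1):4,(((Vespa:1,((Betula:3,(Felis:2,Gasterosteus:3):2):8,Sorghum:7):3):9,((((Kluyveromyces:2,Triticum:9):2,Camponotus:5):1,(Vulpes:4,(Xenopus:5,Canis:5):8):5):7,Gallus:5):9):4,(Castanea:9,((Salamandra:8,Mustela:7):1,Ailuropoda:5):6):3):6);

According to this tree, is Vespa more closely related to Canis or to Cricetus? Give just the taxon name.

Canis

The MRCA of Vespa and Canis subtends ((Vespa,((Betula,(Felis,Gasterosteus)),Sorghum)),((((Kluyveromyces,Triticum),Camponotus),(Vulpes,(Xenopus,Canis))),Gallus)) (12 taxa).
The MRCA of Vespa and Cricetus is the root, subtending the entire tree (23 taxa).
The first is nested inside the second, so Vespa shares a more recent common ancestor with Canis.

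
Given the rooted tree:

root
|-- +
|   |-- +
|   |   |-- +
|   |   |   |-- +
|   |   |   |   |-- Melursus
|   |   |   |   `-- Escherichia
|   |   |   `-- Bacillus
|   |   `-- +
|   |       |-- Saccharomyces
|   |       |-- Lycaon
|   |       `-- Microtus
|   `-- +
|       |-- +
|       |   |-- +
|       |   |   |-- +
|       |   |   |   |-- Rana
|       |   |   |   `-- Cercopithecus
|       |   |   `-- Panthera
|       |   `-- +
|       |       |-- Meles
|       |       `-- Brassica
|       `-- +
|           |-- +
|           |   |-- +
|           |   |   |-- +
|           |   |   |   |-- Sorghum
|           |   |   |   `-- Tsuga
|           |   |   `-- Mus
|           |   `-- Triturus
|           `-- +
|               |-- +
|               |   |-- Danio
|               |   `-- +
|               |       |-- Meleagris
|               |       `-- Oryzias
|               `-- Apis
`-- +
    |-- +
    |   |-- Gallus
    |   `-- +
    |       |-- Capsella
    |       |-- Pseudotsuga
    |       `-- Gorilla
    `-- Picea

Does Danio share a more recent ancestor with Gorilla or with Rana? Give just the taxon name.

The MRCA of Danio and Rana subtends ((((Rana,Cercopithecus),Panthera),(Meles,Brassica)),((((Sorghum,Tsuga),Mus),Triturus),((Danio,(Meleagris,Oryzias)),Apis))) (13 taxa).
The MRCA of Danio and Gorilla is the root, subtending the entire tree (24 taxa).
The first is nested inside the second, so Danio shares a more recent common ancestor with Rana.

Rana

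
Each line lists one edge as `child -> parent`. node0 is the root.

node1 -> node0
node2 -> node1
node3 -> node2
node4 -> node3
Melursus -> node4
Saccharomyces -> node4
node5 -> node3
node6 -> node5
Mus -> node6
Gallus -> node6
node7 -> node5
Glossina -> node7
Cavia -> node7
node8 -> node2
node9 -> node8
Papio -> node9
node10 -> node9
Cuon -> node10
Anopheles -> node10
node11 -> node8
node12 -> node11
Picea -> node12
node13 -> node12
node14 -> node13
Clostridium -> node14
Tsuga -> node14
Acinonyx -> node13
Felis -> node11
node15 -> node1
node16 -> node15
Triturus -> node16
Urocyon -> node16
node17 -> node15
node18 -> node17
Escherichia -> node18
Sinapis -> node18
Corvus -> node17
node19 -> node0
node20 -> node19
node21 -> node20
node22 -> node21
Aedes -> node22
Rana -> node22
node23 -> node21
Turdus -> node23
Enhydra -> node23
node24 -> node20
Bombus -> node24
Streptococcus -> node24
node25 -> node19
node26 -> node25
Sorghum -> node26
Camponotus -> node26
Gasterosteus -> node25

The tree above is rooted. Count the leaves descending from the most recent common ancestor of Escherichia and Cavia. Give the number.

19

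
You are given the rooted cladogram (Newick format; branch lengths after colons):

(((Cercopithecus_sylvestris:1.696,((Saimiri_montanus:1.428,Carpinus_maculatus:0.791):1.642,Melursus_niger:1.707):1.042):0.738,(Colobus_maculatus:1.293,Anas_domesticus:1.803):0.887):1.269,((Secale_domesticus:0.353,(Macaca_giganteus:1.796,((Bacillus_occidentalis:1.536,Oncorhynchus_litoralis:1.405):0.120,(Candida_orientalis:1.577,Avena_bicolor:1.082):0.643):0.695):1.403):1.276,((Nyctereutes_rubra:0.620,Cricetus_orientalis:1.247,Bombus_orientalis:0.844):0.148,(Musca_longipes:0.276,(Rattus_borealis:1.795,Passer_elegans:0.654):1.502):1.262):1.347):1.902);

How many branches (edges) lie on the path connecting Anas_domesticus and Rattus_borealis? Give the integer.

8

The MRCA of Anas_domesticus and Rattus_borealis is the root of the tree.
From Anas_domesticus up to that node: 3 branches. From Rattus_borealis up to the same node: 5 branches. Total: 3 + 5 = 8.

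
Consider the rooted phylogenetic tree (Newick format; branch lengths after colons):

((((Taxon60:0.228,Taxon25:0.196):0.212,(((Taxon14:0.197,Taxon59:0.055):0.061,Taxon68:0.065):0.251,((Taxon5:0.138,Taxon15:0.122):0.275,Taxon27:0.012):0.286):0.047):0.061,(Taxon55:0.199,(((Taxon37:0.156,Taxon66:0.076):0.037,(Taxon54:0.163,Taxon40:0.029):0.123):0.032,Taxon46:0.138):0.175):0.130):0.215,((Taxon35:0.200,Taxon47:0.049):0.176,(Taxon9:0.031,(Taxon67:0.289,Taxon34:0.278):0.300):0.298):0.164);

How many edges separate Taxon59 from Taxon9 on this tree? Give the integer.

9

The MRCA of Taxon59 and Taxon9 is the root of the tree.
From Taxon59 up to that node: 6 branches. From Taxon9 up to the same node: 3 branches. Total: 6 + 3 = 9.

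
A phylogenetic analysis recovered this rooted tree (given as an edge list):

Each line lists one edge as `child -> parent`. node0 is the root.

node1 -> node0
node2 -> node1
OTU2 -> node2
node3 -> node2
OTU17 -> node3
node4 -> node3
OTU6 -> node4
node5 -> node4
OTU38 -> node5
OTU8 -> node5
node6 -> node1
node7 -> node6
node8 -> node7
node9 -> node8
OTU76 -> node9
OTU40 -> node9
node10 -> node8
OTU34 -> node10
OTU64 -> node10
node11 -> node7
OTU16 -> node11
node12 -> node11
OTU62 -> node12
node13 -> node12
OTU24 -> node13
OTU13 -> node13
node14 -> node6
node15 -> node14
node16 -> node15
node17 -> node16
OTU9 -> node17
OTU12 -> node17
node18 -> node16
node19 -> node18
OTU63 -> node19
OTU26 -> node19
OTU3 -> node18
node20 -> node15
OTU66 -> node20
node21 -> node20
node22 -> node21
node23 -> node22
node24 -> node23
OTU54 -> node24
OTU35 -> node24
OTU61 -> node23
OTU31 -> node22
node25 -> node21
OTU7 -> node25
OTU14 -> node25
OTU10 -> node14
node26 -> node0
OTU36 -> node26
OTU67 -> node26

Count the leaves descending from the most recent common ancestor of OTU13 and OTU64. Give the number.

8

The MRCA of OTU13 and OTU64 is the node subtending (((OTU76,OTU40),(OTU34,OTU64)),(OTU16,(OTU62,(OTU24,OTU13)))).
That clade contains 8 terminal taxa: OTU13, OTU16, OTU24, OTU34, OTU40, OTU62, OTU64, OTU76.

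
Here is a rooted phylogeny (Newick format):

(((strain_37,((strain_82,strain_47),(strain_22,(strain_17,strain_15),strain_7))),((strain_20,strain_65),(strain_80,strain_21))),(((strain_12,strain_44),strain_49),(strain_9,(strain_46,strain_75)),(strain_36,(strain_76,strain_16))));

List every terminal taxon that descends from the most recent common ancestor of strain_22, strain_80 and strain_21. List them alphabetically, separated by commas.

Tracing strain_22: it sits inside (strain_22,(strain_17,strain_15),strain_7).
Tracing strain_80: it sits inside (strain_80,strain_21).
Tracing strain_21: it sits inside (strain_80,strain_21).
The smallest clade enclosing all 3 is ((strain_37,((strain_82,strain_47),(strain_22,(strain_17,strain_15),strain_7))),((strain_20,strain_65),(strain_80,strain_21))); the answer is its 11 terminal taxa in alphabetical order.

strain_15, strain_17, strain_20, strain_21, strain_22, strain_37, strain_47, strain_65, strain_7, strain_80, strain_82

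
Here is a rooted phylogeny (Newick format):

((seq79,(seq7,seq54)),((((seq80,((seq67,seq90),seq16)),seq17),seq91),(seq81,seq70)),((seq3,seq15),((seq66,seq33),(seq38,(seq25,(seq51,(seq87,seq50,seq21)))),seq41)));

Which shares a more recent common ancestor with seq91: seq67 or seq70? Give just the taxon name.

The MRCA of seq91 and seq67 subtends (((seq80,((seq67,seq90),seq16)),seq17),seq91) (6 taxa).
The MRCA of seq91 and seq70 subtends ((((seq80,((seq67,seq90),seq16)),seq17),seq91),(seq81,seq70)) (8 taxa).
The first is nested inside the second, so seq91 shares a more recent common ancestor with seq67.

seq67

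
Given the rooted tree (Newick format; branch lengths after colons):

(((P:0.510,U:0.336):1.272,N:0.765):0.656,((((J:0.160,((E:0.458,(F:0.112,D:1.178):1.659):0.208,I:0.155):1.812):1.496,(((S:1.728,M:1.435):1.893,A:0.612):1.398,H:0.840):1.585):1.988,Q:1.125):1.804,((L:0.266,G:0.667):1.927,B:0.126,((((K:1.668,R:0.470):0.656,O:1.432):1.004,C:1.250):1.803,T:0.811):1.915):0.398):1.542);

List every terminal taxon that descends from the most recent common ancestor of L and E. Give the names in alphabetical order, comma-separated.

A, B, C, D, E, F, G, H, I, J, K, L, M, O, Q, R, S, T

Tracing L: it sits inside (L,G).
Tracing E: it sits inside (E,(F,D)).
The smallest clade enclosing both is ((((J,((E,(F,D)),I)),(((S,M),A),H)),Q),((L,G),B,((((K,R),O),C),T))); the answer is its 18 terminal taxa in alphabetical order.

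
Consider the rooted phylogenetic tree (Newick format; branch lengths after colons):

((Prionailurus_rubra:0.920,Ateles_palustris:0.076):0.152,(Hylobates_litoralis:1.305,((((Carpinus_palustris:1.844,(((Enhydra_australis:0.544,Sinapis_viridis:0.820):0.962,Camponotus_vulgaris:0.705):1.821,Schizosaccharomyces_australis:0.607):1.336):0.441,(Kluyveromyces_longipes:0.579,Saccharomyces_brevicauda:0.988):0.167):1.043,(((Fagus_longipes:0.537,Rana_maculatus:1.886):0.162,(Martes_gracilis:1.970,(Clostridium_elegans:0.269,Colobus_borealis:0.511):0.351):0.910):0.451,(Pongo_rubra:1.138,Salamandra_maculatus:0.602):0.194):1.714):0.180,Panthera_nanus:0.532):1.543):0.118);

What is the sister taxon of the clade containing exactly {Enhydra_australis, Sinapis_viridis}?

The clade containing exactly {Enhydra_australis, Sinapis_viridis} attaches to the tree at the node subtending ((Enhydra_australis,Sinapis_viridis),Camponotus_vulgaris).
The other lineage descending from that same node — the sister group — is the single tip Camponotus_vulgaris.

Camponotus_vulgaris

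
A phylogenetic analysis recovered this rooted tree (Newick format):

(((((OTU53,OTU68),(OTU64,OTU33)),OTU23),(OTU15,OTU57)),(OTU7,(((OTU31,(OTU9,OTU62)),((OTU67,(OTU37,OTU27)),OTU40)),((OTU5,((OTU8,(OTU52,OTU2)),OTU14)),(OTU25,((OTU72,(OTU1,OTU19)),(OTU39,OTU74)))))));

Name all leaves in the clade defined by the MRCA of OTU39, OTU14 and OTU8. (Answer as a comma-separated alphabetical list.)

OTU1, OTU14, OTU19, OTU2, OTU25, OTU39, OTU5, OTU52, OTU72, OTU74, OTU8

Tracing OTU39: it sits inside (OTU39,OTU74).
Tracing OTU14: it sits inside ((OTU8,(OTU52,OTU2)),OTU14).
Tracing OTU8: it sits inside (OTU8,(OTU52,OTU2)).
The smallest clade enclosing all 3 is ((OTU5,((OTU8,(OTU52,OTU2)),OTU14)),(OTU25,((OTU72,(OTU1,OTU19)),(OTU39,OTU74)))); the answer is its 11 terminal taxa in alphabetical order.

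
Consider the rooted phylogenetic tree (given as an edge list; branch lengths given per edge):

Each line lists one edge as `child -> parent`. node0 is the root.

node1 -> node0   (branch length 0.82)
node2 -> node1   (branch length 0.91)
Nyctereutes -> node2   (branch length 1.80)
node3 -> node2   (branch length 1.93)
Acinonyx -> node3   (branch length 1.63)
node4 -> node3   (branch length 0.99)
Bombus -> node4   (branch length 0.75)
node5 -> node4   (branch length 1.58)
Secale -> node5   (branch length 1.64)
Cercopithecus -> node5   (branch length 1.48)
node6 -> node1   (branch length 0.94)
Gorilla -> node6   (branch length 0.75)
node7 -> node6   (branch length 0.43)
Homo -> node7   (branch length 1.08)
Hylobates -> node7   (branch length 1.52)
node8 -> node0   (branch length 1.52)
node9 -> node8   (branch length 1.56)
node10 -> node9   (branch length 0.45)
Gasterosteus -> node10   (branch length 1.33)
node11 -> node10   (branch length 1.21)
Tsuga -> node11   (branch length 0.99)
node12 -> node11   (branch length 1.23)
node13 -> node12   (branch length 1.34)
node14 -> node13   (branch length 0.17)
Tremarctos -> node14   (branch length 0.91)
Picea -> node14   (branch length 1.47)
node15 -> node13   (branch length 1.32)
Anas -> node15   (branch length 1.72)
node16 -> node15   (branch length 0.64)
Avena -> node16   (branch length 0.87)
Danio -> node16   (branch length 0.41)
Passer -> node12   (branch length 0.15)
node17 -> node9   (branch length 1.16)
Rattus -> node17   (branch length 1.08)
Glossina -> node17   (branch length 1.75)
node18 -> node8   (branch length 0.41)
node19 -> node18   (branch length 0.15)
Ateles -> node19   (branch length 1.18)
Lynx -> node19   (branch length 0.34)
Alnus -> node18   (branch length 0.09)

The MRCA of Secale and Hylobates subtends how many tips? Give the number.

The MRCA of Secale and Hylobates is the node subtending ((Nyctereutes,(Acinonyx,(Bombus,(Secale,Cercopithecus)))),(Gorilla,(Homo,Hylobates))).
That clade contains 8 terminal taxa: Acinonyx, Bombus, Cercopithecus, Gorilla, Homo, Hylobates, Nyctereutes, Secale.

8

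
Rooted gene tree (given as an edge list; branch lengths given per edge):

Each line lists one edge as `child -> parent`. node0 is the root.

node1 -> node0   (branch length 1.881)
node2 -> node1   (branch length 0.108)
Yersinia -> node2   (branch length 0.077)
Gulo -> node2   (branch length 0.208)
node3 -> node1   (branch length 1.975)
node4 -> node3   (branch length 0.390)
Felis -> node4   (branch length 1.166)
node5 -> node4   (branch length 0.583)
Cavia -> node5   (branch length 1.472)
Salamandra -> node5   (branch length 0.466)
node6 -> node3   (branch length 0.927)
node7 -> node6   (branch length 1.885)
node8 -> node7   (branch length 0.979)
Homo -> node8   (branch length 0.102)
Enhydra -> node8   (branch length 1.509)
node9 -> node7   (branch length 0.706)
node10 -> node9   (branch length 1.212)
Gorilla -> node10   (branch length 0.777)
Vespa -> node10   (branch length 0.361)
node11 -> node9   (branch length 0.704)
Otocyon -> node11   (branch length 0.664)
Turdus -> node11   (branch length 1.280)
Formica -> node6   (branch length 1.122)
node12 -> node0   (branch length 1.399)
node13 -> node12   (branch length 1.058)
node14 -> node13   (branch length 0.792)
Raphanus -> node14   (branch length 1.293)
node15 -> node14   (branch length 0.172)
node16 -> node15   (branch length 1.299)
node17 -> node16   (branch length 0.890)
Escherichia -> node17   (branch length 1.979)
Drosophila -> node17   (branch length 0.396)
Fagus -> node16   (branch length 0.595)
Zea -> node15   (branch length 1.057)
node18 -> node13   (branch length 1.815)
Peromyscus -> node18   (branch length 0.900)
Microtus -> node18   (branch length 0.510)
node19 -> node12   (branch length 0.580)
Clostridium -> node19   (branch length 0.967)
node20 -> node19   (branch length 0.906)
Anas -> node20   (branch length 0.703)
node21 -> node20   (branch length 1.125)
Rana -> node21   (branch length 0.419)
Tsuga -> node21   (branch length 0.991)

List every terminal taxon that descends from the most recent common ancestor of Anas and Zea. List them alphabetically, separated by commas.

Tracing Anas: it sits inside (Anas,(Rana,Tsuga)).
Tracing Zea: it sits inside (((Escherichia,Drosophila),Fagus),Zea).
The smallest clade enclosing both is (((Raphanus,(((Escherichia,Drosophila),Fagus),Zea)),(Peromyscus,Microtus)),(Clostridium,(Anas,(Rana,Tsuga)))); the answer is its 11 terminal taxa in alphabetical order.

Anas, Clostridium, Drosophila, Escherichia, Fagus, Microtus, Peromyscus, Rana, Raphanus, Tsuga, Zea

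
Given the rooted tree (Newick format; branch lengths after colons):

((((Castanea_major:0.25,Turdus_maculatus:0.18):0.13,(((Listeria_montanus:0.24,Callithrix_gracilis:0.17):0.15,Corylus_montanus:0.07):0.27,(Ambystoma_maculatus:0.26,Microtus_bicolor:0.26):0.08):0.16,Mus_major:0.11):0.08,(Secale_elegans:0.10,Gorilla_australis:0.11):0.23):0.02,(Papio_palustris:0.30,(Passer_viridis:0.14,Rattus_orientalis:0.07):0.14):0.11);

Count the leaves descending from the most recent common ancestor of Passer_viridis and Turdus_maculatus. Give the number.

13

The MRCA of Passer_viridis and Turdus_maculatus is the root, so the clade is the entire tree.
That clade contains 13 terminal taxa: Ambystoma_maculatus, Callithrix_gracilis, Castanea_major, Corylus_montanus, Gorilla_australis, Listeria_montanus, Microtus_bicolor, Mus_major, Papio_palustris, Passer_viridis, Rattus_orientalis, Secale_elegans, Turdus_maculatus.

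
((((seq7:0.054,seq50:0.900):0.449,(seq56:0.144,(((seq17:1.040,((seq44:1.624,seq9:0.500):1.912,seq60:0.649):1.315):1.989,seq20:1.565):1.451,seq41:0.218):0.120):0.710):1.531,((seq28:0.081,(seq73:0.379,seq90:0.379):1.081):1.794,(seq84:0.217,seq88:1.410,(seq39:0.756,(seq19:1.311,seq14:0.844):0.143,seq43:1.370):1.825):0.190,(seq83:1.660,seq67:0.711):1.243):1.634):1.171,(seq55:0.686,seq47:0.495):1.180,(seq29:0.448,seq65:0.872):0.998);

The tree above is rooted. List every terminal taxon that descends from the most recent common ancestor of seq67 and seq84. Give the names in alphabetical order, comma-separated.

Tracing seq67: it sits inside (seq83,seq67).
Tracing seq84: it sits inside (seq84,seq88,(seq39,(seq19,seq14),seq43)).
The smallest clade enclosing both is ((seq28,(seq73,seq90)),(seq84,seq88,(seq39,(seq19,seq14),seq43)),(seq83,seq67)); the answer is its 11 terminal taxa in alphabetical order.

seq14, seq19, seq28, seq39, seq43, seq67, seq73, seq83, seq84, seq88, seq90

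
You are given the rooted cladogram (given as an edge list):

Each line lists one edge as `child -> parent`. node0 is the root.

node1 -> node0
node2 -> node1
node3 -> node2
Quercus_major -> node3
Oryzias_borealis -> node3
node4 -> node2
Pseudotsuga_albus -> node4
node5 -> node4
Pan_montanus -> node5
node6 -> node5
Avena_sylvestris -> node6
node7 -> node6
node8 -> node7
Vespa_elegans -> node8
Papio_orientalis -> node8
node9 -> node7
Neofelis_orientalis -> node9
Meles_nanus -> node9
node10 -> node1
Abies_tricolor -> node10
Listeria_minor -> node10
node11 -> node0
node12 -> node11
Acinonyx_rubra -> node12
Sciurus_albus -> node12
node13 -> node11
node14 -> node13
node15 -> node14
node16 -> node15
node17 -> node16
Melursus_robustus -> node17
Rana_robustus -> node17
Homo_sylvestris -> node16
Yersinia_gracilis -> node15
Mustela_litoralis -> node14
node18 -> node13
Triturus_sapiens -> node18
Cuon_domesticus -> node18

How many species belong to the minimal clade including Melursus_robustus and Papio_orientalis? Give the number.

20

The MRCA of Melursus_robustus and Papio_orientalis is the root, so the clade is the entire tree.
That clade contains 20 terminal taxa: Abies_tricolor, Acinonyx_rubra, Avena_sylvestris, Cuon_domesticus, Homo_sylvestris, Listeria_minor, Meles_nanus, Melursus_robustus, Mustela_litoralis, Neofelis_orientalis, Oryzias_borealis, Pan_montanus, Papio_orientalis, Pseudotsuga_albus, Quercus_major, Rana_robustus, Sciurus_albus, Triturus_sapiens, Vespa_elegans, Yersinia_gracilis.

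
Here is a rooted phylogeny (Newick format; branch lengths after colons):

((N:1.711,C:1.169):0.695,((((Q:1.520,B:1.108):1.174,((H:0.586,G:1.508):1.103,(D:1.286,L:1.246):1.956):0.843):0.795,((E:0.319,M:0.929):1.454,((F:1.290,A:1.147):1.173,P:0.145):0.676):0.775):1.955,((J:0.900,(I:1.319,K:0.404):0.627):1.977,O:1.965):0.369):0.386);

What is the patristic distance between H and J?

8.528

The path runs H → … → MRCA → … → J; the MRCA is the node subtending ((((Q,B),((H,G),(D,L))),((E,M),((F,A),P))),((J,(I,K)),O)).
Branch lengths along that path: 0.586 + 1.103 + 0.843 + 0.795 + 1.955 + 0.369 + 1.977 + 0.900 = 8.528.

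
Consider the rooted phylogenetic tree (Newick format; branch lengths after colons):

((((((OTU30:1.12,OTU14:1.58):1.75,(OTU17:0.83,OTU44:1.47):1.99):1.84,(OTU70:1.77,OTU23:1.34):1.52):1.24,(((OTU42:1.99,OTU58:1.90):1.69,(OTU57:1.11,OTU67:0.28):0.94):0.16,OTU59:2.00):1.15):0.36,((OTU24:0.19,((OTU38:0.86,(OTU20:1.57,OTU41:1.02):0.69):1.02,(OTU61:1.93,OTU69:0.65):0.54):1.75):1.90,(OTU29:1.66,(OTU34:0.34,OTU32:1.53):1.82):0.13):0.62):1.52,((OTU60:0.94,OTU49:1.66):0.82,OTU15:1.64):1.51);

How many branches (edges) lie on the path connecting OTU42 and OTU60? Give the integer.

9

The MRCA of OTU42 and OTU60 is the root of the tree.
From OTU42 up to that node: 6 branches. From OTU60 up to the same node: 3 branches. Total: 6 + 3 = 9.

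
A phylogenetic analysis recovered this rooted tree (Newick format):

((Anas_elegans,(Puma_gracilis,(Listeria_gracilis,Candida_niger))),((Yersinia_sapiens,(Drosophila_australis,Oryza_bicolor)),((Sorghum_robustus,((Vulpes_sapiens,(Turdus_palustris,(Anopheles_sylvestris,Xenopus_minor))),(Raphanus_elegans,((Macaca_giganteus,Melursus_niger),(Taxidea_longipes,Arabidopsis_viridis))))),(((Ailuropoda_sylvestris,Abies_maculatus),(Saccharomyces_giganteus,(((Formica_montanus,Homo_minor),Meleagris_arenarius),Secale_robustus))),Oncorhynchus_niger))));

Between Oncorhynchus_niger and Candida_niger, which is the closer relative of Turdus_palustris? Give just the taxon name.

Oncorhynchus_niger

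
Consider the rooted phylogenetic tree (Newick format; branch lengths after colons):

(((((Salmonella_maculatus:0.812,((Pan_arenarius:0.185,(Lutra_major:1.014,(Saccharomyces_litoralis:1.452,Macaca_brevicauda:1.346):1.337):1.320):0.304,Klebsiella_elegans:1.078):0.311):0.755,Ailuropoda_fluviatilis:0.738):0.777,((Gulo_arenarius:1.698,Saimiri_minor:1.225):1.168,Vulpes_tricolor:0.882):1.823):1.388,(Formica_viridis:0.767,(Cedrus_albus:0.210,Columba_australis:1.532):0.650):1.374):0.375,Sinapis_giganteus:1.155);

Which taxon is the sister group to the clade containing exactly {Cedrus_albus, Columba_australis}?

Formica_viridis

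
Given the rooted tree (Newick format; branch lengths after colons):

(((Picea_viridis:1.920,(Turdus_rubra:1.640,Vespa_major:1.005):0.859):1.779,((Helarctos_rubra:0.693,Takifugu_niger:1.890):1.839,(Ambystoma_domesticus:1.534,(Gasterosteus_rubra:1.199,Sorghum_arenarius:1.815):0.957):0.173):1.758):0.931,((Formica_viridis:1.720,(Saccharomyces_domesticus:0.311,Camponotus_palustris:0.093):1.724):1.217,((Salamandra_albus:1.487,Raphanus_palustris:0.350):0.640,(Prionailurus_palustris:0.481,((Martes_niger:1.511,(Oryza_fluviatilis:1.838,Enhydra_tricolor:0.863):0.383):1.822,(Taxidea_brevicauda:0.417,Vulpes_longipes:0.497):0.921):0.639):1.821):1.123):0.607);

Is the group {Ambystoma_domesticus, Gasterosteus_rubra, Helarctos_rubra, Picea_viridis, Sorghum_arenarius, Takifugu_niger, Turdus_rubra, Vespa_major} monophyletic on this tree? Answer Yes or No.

Yes

The most recent common ancestor of these taxa subtends ((Picea_viridis,(Turdus_rubra,Vespa_major)),((Helarctos_rubra,Takifugu_niger),(Ambystoma_domesticus,(Gasterosteus_rubra,Sorghum_arenarius)))).
That clade has exactly 8 tips — every listed taxon and nothing else — so the group is monophyletic.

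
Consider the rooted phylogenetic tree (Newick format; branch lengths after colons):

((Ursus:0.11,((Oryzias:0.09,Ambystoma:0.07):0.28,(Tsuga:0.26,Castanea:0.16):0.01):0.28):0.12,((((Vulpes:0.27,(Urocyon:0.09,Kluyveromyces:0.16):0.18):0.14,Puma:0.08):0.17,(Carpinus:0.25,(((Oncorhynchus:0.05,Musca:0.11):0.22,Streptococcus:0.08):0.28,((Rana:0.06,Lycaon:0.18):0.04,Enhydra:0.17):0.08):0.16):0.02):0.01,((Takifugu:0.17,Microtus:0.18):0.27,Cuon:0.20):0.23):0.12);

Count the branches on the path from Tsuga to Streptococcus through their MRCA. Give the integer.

The MRCA of Tsuga and Streptococcus is the root of the tree.
From Tsuga up to that node: 4 branches. From Streptococcus up to the same node: 6 branches. Total: 4 + 6 = 10.

10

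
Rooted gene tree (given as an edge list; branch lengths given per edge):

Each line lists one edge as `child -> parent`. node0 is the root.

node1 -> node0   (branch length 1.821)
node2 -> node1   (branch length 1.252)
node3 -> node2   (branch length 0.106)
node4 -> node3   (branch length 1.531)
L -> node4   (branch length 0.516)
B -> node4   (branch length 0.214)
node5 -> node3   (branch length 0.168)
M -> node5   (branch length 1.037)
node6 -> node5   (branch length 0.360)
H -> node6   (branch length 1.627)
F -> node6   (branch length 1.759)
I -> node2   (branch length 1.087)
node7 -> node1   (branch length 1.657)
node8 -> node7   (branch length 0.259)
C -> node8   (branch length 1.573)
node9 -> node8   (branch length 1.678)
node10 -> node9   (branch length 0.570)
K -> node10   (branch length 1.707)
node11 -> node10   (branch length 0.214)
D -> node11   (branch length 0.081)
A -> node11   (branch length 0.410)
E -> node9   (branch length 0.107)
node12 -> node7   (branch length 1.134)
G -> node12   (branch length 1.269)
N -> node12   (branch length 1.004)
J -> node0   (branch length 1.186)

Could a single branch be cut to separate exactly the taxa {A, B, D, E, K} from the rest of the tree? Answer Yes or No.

The MRCA of the listed taxa subtends ((((L,B),(M,(H,F))),I),((C,((K,(D,A)),E)),(G,N))).
That clade also contains C, F, G, H, I, L, M, N, which are not in the proposed group, so the group is not monophyletic.

No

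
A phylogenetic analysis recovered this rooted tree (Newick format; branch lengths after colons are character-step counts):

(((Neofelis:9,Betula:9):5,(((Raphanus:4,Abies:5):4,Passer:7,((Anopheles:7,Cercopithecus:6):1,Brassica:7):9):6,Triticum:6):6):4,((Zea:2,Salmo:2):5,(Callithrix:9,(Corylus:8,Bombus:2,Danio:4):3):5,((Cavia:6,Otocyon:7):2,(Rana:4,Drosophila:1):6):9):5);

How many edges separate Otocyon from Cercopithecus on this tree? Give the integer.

The MRCA of Otocyon and Cercopithecus is the root of the tree.
From Otocyon up to that node: 4 branches. From Cercopithecus up to the same node: 6 branches. Total: 4 + 6 = 10.

10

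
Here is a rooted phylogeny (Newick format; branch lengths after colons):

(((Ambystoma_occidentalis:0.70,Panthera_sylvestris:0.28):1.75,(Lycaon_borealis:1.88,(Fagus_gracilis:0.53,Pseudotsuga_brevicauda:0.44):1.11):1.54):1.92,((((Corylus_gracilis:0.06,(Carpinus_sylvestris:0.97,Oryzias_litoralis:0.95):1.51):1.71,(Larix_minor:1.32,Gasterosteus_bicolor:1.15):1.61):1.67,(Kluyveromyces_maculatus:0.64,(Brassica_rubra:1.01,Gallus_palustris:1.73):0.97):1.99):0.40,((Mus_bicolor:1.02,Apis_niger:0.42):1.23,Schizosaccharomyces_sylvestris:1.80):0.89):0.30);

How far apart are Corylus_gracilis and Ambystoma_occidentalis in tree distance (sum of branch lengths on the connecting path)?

8.51

The path runs Corylus_gracilis → … → MRCA → … → Ambystoma_occidentalis; the MRCA is the root of the tree.
Branch lengths along that path: 0.06 + 1.71 + 1.67 + 0.40 + 0.30 + 1.92 + 1.75 + 0.70 = 8.51.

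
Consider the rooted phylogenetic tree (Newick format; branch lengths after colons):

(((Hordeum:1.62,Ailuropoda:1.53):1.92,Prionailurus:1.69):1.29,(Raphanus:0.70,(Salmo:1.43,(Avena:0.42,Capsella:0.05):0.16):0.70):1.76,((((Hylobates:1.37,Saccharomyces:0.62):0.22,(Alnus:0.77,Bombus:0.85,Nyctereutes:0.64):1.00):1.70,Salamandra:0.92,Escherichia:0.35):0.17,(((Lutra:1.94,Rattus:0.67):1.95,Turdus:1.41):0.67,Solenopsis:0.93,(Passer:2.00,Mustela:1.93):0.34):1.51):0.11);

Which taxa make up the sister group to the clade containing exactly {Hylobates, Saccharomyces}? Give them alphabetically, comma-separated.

The clade containing exactly {Hylobates, Saccharomyces} attaches to the tree at the node subtending ((Hylobates,Saccharomyces),(Alnus,Bombus,Nyctereutes)).
The other lineage descending from that same node — the sister group — is (Alnus,Bombus,Nyctereutes); its 3 tips in alphabetical order are the answer.

Alnus, Bombus, Nyctereutes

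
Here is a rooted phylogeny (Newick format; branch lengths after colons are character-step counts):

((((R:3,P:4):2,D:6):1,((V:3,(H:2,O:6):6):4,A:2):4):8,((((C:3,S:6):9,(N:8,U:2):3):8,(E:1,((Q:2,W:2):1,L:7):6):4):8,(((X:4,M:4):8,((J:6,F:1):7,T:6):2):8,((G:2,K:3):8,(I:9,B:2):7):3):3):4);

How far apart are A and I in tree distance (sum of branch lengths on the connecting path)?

The path runs A → … → MRCA → … → I; the MRCA is the root of the tree.
Branch lengths along that path: 2 + 4 + 8 + 4 + 3 + 3 + 7 + 9 = 40.

40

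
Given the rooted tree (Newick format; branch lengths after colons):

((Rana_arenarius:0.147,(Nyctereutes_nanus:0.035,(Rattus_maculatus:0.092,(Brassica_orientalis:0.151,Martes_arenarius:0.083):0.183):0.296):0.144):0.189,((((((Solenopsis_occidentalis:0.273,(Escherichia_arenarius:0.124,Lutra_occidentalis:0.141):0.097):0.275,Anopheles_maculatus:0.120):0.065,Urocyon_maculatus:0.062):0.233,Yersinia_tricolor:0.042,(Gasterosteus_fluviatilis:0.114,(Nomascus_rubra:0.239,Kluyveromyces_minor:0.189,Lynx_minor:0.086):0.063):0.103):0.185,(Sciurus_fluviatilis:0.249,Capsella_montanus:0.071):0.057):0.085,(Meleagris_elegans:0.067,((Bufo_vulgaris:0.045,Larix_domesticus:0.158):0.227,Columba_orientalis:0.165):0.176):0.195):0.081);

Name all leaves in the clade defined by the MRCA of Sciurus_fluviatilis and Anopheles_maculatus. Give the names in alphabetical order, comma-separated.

Tracing Sciurus_fluviatilis: it sits inside (Sciurus_fluviatilis,Capsella_montanus).
Tracing Anopheles_maculatus: it sits inside ((Solenopsis_occidentalis,(Escherichia_arenarius,Lutra_occidentalis)),Anopheles_maculatus).
The smallest clade enclosing both is (((((Solenopsis_occidentalis,(Escherichia_arenarius,Lutra_occidentalis)),Anopheles_maculatus),Urocyon_maculatus),Yersinia_tricolor,(Gasterosteus_fluviatilis,(Nomascus_rubra,Kluyveromyces_minor,Lynx_minor))),(Sciurus_fluviatilis,Capsella_montanus)); the answer is its 12 terminal taxa in alphabetical order.

Anopheles_maculatus, Capsella_montanus, Escherichia_arenarius, Gasterosteus_fluviatilis, Kluyveromyces_minor, Lutra_occidentalis, Lynx_minor, Nomascus_rubra, Sciurus_fluviatilis, Solenopsis_occidentalis, Urocyon_maculatus, Yersinia_tricolor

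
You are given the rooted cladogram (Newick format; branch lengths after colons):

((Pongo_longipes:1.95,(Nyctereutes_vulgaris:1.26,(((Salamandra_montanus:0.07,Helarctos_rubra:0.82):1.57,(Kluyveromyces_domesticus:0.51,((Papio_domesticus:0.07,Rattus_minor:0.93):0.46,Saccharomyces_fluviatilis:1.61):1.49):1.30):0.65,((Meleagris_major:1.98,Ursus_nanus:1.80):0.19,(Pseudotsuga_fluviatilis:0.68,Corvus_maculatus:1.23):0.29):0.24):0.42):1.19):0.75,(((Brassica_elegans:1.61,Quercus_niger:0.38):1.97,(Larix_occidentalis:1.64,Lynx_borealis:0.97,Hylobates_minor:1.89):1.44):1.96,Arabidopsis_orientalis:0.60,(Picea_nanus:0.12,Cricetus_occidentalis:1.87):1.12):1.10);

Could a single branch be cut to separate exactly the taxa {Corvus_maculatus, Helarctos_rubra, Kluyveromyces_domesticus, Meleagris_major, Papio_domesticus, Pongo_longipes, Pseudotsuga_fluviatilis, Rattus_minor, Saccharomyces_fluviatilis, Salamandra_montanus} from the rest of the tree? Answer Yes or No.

No

The MRCA of the listed taxa subtends (Pongo_longipes,(Nyctereutes_vulgaris,(((Salamandra_montanus,Helarctos_rubra),(Kluyveromyces_domesticus,((Papio_domesticus,Rattus_minor),Saccharomyces_fluviatilis))),((Meleagris_major,Ursus_nanus),(Pseudotsuga_fluviatilis,Corvus_maculatus))))).
That clade also contains Nyctereutes_vulgaris, Ursus_nanus, which are not in the proposed group, so the group is not monophyletic.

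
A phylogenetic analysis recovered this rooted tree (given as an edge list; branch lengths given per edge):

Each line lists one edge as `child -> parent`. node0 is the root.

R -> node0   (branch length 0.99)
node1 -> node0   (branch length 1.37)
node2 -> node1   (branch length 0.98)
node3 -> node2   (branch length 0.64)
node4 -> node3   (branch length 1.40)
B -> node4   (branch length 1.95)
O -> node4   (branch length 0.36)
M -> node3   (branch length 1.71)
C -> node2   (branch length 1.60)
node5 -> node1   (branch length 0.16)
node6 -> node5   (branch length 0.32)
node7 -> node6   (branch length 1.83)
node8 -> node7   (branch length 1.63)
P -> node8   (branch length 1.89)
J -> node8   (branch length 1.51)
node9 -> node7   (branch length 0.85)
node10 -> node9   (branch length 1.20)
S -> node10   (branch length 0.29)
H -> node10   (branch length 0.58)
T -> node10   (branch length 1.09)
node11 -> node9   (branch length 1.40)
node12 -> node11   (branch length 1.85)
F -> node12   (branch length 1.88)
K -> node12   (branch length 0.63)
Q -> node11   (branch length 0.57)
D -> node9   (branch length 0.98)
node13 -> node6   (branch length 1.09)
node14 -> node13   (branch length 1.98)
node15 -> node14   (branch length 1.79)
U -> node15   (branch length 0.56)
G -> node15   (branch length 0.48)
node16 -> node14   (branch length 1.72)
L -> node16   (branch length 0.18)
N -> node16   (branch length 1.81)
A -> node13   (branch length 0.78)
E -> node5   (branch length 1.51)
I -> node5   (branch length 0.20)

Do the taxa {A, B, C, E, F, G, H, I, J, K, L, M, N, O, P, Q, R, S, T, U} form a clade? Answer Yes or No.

No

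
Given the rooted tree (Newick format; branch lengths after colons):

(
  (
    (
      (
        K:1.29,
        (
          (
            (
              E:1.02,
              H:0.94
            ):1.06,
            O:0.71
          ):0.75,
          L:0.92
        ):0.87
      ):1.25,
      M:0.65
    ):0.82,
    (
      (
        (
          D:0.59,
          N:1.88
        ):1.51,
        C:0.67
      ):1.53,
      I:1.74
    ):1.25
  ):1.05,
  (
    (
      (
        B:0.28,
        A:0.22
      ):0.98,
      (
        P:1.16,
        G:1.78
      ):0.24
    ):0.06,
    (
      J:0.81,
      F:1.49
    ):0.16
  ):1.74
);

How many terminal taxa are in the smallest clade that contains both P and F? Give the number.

The MRCA of P and F is the node subtending (((B,A),(P,G)),(J,F)).
That clade contains 6 terminal taxa: A, B, F, G, J, P.

6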